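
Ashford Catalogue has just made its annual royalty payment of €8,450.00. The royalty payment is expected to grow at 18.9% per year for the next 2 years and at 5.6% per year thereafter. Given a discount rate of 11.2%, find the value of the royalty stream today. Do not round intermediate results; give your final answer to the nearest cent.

€200870.01

D_1 = 10047.05000
D_2 = 11945.94245
Terminal value at year 2: TV = D_2×(1+g_2)/(r−g_2) = 12614.91523/0.056 = 225266.34334
P_0 = D_1/(1+r)^1 + D_2/(1+r)^2 + TV/(1+r)^2
    = 9035.11691 + 9660.75000 + 182174.14289 = 200870.00980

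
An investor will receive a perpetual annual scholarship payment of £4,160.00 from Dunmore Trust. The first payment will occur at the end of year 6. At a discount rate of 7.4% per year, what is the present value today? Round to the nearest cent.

£39340.53

Value at end of year 5: C / r = £4,160.00 / 0.074 = £56,216.2162
Discount to today: PV = £56,216.2162 / (1 + 0.074)^5 = £56,216.2162 / 1.428964 = £39,340.53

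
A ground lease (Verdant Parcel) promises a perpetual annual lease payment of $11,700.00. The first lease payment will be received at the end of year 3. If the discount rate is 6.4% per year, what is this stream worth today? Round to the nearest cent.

$161481.45

Value at end of year 2: C / r = $11,700.00 / 0.064 = $182,812.5000
Discount to today: PV = $182,812.5000 / (1 + 0.064)^2 = $182,812.5000 / 1.132096 = $161,481.45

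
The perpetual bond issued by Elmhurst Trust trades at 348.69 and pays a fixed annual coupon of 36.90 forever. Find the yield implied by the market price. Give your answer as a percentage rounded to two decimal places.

P = C/r ⇒ r = C/P = 36.90/348.69 = 0.105825

10.58%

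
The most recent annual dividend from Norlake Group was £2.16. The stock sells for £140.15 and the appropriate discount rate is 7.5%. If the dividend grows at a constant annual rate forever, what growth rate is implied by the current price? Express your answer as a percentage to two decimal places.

5.87%

P = D₀(1+g)/(r−g) ⇒ P(r−g) = D₀(1+g) ⇒ g(P+D₀) = P·r − D₀
g = (P·r − D₀)/(P + D₀) = (£140.15×0.075 − £2.16) / (£140.15 + £2.16) = 0.058684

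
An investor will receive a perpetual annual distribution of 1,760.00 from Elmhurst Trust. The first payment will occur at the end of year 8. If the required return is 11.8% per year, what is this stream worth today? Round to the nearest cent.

Value at end of year 7: C / r = 1,760.00 / 0.118 = 14,915.2542
Discount to today: PV = 14,915.2542 / (1 + 0.118)^7 = 14,915.2542 / 2.183195 = 6,831.85

6831.85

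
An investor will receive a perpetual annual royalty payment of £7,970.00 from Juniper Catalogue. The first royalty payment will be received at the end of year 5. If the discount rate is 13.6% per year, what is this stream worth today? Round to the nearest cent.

£35188.93

Value at end of year 4: C / r = £7,970.00 / 0.136 = £58,602.9412
Discount to today: PV = £58,602.9412 / (1 + 0.136)^4 = £58,602.9412 / 1.665380 = £35,188.93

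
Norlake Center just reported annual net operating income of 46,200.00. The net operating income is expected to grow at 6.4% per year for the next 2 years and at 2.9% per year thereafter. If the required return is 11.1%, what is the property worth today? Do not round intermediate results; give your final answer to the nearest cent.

D_1 = 49156.80000
D_2 = 52302.83520
Terminal value at year 2: TV = D_2×(1+g_2)/(r−g_2) = 53819.61742/0.082 = 656336.79781
P_0 = D_1/(1+r)^1 + D_2/(1+r)^2 + TV/(1+r)^2
    = 44245.54455 + 42373.77084 + 531739.14874 = 618358.46414

618358.46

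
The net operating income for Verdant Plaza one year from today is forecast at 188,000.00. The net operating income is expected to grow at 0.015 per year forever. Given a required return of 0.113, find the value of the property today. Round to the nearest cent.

Growing perpetuity: P = D₁ / (r − g) = 188,000.0000 / (0.113 − 0.015) = 1,918,367.35

1918367.35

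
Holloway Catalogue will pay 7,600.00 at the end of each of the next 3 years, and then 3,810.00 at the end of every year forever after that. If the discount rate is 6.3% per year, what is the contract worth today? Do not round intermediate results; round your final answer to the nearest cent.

PV of 3-year annuity: 7,600.00 × [1 − (1+0.063)^−3] / 0.063 = 20202.65748
Perpetuity value at year 3: 3,810.00 / 0.063 = 60476.19048
PV of perpetuity: 60476.19048 / (1+0.063)^3 = 50348.27929
Total PV = 20202.65748 + 50348.27929 = 70550.93677

70550.94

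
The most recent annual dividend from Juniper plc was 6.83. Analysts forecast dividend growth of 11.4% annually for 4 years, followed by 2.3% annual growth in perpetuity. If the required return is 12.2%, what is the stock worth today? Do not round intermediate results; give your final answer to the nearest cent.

D_1 = 7.60862
D_2 = 8.47600
D_3 = 9.44227
D_4 = 10.51869
Terminal value at year 4: TV = D_4×(1+g_2)/(r−g_2) = 10.76062/0.099 = 108.69308
P_0 = D_1/(1+r)^1 + D_2/(1+r)^2 + D_3/(1+r)^3 + D_4/(1+r)^4 + TV/(1+r)^4
    = 6.78130 + 6.73295 + 6.68494 + 6.63728 + 68.58521 = 95.42168

95.42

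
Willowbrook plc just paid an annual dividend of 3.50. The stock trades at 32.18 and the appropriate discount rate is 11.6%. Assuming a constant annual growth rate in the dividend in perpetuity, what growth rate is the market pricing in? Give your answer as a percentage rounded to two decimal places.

0.65%

P = D₀(1+g)/(r−g) ⇒ P(r−g) = D₀(1+g) ⇒ g(P+D₀) = P·r − D₀
g = (P·r − D₀)/(P + D₀) = (32.18×0.116 − 3.50) / (32.18 + 3.50) = 0.006527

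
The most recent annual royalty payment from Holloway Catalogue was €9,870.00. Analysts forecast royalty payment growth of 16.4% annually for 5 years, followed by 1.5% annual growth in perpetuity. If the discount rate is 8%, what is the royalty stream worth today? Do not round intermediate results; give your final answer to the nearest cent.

€286269.24

D_1 = 11488.68000
D_2 = 13372.82352
D_3 = 15565.96658
D_4 = 18118.78510
D_5 = 21090.26585
Terminal value at year 5: TV = D_5×(1+g_2)/(r−g_2) = 21406.61984/0.065 = 329332.61291
P_0 = D_1/(1+r)^1 + D_2/(1+r)^2 + D_3/(1+r)^3 + D_4/(1+r)^4 + D_5/(1+r)^5 + TV/(1+r)^5
    = 10637.66667 + 11465.04074 + 12356.76613 + 13317.84794 + 14353.68056 + 224138.24259 = 286269.24463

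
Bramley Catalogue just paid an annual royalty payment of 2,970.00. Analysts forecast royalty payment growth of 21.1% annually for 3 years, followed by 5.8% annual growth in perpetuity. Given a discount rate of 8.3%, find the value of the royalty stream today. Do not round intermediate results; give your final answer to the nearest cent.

D_1 = 3596.67000
D_2 = 4355.56737
D_3 = 5274.59209
Terminal value at year 3: TV = D_3×(1+g_2)/(r−g_2) = 5580.51843/0.025 = 223220.73704
P_0 = D_1/(1+r)^1 + D_2/(1+r)^2 + D_3/(1+r)^3 + TV/(1+r)^3
    = 3321.02493 + 3713.53757 + 4152.44137 + 175731.31865 = 186918.32252

186918.32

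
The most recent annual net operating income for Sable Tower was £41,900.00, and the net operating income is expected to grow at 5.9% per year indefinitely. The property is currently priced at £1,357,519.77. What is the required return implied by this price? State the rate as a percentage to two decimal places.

D₁ = £41,900.00 × 1.059 = £44,372.1000
P = D₁/(r − g) ⇒ r = D₁/P + g = £44,372.1000/£1,357,519.77 + 0.059 = 0.032686 + 0.059 = 0.091686

9.17%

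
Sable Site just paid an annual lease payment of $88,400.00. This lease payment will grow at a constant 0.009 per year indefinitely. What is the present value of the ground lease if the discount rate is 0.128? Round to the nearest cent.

D₁ = D₀ × (1 + g) = $88,400.00 × 1.009 = $89,195.6000
Growing perpetuity: P = D₁ / (r − g) = $89,195.6000 / (0.128 − 0.009) = $749,542.86

$749542.86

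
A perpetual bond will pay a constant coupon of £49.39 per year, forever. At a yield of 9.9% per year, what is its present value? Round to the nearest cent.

Level perpetuity: PV = C / r = £49.39 / 0.099 = £498.89

£498.89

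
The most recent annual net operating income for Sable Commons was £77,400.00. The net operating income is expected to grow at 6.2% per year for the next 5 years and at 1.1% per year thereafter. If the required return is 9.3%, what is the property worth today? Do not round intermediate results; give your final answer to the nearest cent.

£1181708.93

D_1 = 82198.80000
D_2 = 87295.12560
D_3 = 92707.42339
D_4 = 98455.28364
D_5 = 104559.51122
Terminal value at year 5: TV = D_5×(1+g_2)/(r−g_2) = 105709.66585/0.082 = 1289142.26642
P_0 = D_1/(1+r)^1 + D_2/(1+r)^2 + D_3/(1+r)^3 + D_4/(1+r)^4 + D_5/(1+r)^5 + TV/(1+r)^5
    = 75204.75755 + 73071.77723 + 70999.29316 + 68985.58951 + 67028.99914 + 826418.51378 = 1181708.93036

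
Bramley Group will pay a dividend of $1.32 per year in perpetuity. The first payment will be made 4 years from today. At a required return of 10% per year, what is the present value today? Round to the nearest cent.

$9.92

Value at end of year 3: C / r = $1.32 / 0.1 = $13.2000
Discount to today: PV = $13.2000 / (1 + 0.1)^3 = $13.2000 / 1.331000 = $9.92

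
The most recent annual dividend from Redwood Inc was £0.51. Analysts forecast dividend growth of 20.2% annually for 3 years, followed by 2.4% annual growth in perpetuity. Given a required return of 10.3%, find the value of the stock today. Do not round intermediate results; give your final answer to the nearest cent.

D_1 = 0.61302
D_2 = 0.73685
D_3 = 0.88569
Terminal value at year 3: TV = D_3×(1+g_2)/(r−g_2) = 0.90695/0.079 = 11.48038
P_0 = D_1/(1+r)^1 + D_2/(1+r)^2 + D_3/(1+r)^3 + TV/(1+r)^3
    = 0.55578 + 0.60566 + 0.66002 + 8.55519 = 10.37665

£10.38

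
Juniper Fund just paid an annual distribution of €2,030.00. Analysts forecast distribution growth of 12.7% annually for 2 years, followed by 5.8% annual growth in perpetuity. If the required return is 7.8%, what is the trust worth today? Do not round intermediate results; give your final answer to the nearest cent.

€121712.34

D_1 = 2287.81000
D_2 = 2578.36187
Terminal value at year 2: TV = D_2×(1+g_2)/(r−g_2) = 2727.90686/0.02 = 136395.34292
P_0 = D_1/(1+r)^1 + D_2/(1+r)^2 + TV/(1+r)^2
    = 2122.27273 + 2218.73967 + 117371.32851 = 121712.34091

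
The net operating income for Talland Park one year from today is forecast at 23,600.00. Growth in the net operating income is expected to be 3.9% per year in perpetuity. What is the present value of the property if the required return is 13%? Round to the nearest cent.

259340.66

Growing perpetuity: P = D₁ / (r − g) = 23,600.0000 / (0.13 − 0.039) = 259,340.66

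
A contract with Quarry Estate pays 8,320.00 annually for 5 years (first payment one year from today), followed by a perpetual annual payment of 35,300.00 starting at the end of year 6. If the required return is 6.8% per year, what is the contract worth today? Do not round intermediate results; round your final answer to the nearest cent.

PV of 5-year annuity: 8,320.00 × [1 − (1+0.068)^−5] / 0.068 = 34297.10406
Perpetuity value at year 5: 35,300.00 / 0.068 = 519117.64706
PV of perpetuity: 519117.64706 / (1+0.068)^5 = 373602.28969
Total PV = 34297.10406 + 373602.28969 = 407899.39375

407899.39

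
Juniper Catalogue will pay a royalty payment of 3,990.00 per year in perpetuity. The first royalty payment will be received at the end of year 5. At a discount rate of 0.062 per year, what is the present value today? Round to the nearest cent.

Value at end of year 4: C / r = 3,990.00 / 0.062 = 64,354.8387
Discount to today: PV = 64,354.8387 / (1 + 0.062)^4 = 64,354.8387 / 1.272032 = 50,592.15

50592.15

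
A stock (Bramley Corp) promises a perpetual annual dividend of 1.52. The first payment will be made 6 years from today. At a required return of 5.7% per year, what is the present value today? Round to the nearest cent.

Value at end of year 5: C / r = 1.52 / 0.057 = 26.6667
Discount to today: PV = 26.6667 / (1 + 0.057)^5 = 26.6667 / 1.319395 = 20.21

20.21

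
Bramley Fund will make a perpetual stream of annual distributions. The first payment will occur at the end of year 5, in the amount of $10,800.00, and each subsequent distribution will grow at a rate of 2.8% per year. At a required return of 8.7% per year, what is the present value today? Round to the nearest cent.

Value at end of year 4: C₁ / (r − g) = $10,800.00 / (0.087 − 0.028) = $183,050.8475
Discount to today: PV = $183,050.8475 / (1 + 0.087)^4 = $183,050.8475 / 1.396105 = $131,115.36

$131115.36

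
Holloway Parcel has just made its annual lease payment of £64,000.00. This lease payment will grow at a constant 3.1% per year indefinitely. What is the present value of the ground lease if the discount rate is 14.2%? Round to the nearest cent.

£594450.45

D₁ = D₀ × (1 + g) = £64,000.00 × 1.031 = £65,984.0000
Growing perpetuity: P = D₁ / (r − g) = £65,984.0000 / (0.142 − 0.031) = £594,450.45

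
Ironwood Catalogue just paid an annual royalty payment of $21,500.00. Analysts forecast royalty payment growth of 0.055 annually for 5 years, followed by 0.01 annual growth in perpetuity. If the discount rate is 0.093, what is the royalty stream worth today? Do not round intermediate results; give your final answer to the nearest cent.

$315995.48

D_1 = 22682.50000
D_2 = 23930.03750
D_3 = 25246.18956
D_4 = 26634.72999
D_5 = 28099.64014
Terminal value at year 5: TV = D_5×(1+g_2)/(r−g_2) = 28380.63654/0.083 = 341935.37999
P_0 = D_1/(1+r)^1 + D_2/(1+r)^2 + D_3/(1+r)^3 + D_4/(1+r)^4 + D_5/(1+r)^5 + TV/(1+r)^5
    = 20752.51601 + 20031.01957 + 19334.60718 + 18662.40675 + 18013.57650 + 219201.35264 = 315995.47865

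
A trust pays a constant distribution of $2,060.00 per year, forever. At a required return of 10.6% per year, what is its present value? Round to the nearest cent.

$19433.96

Level perpetuity: PV = C / r = $2,060.00 / 0.106 = $19,433.96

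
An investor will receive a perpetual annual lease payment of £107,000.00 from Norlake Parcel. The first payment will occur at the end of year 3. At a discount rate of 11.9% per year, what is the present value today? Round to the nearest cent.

£718086.30

Value at end of year 2: C / r = £107,000.00 / 0.119 = £899,159.6639
Discount to today: PV = £899,159.6639 / (1 + 0.119)^2 = £899,159.6639 / 1.252161 = £718,086.30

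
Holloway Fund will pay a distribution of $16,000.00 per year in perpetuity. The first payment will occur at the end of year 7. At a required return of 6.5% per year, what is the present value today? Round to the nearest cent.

Value at end of year 6: C / r = $16,000.00 / 0.065 = $246,153.8462
Discount to today: PV = $246,153.8462 / (1 + 0.065)^6 = $246,153.8462 / 1.459142 = $168,697.63

$168697.63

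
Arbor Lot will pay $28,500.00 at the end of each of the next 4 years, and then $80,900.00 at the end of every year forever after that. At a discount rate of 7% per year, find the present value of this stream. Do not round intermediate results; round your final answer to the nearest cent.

$978224.42

PV of 4-year annuity: $28,500.00 × [1 − (1+0.07)^−4] / 0.07 = 96535.52081
Perpetuity value at year 4: $80,900.00 / 0.07 = 1155714.28571
PV of perpetuity: 1155714.28571 / (1+0.07)^4 = 881688.89507
Total PV = 96535.52081 + 881688.89507 = 978224.41588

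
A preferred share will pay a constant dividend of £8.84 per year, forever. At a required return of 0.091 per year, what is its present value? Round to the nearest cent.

£97.14

Level perpetuity: PV = C / r = £8.84 / 0.091 = £97.14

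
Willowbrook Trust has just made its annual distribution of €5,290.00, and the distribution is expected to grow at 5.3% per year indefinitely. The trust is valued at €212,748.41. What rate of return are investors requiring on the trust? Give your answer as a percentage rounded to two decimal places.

D₁ = €5,290.00 × 1.053 = €5,570.3700
P = D₁/(r − g) ⇒ r = D₁/P + g = €5,570.3700/€212,748.41 + 0.053 = 0.026183 + 0.053 = 0.079183

7.92%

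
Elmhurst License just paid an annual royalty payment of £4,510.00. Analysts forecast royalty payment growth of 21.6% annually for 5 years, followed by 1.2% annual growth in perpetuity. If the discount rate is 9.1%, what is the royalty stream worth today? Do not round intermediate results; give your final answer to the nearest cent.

D_1 = 5484.16000
D_2 = 6668.73856
D_3 = 8109.18609
D_4 = 9860.77028
D_5 = 11990.69667
Terminal value at year 5: TV = D_5×(1+g_2)/(r−g_2) = 12134.58503/0.079 = 153602.34210
P_0 = D_1/(1+r)^1 + D_2/(1+r)^2 + D_3/(1+r)^3 + D_4/(1+r)^4 + D_5/(1+r)^5 + TV/(1+r)^5
    = 5026.72777 + 5602.65900 + 6244.57685 + 6960.04166 + 7757.47998 + 99374.30054 = 130965.78581

£130965.79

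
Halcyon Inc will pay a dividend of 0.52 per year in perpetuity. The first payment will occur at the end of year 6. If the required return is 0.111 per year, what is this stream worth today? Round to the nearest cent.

2.77

Value at end of year 5: C / r = 0.52 / 0.111 = 4.6847
Discount to today: PV = 4.6847 / (1 + 0.111)^5 = 4.6847 / 1.692662 = 2.77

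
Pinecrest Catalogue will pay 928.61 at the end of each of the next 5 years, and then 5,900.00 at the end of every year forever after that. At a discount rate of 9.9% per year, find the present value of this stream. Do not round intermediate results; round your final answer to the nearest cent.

PV of 5-year annuity: 928.61 × [1 − (1+0.099)^−5] / 0.099 = 3529.17380
Perpetuity value at year 5: 5,900.00 / 0.099 = 59595.95960
PV of perpetuity: 59595.95960 / (1+0.099)^5 = 37173.06362
Total PV = 3529.17380 + 37173.06362 = 40702.23742

40702.24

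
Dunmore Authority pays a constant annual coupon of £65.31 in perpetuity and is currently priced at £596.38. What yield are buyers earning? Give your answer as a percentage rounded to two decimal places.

10.95%

P = C/r ⇒ r = C/P = £65.31/£596.38 = 0.109511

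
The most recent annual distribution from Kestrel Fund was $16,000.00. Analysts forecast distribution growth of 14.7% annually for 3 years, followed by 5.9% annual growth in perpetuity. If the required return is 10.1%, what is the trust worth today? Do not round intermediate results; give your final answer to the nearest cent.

$508260.41

D_1 = 18352.00000
D_2 = 21049.74400
D_3 = 24144.05637
Terminal value at year 3: TV = D_3×(1+g_2)/(r−g_2) = 25568.55569/0.042 = 608775.13556
P_0 = D_1/(1+r)^1 + D_2/(1+r)^2 + D_3/(1+r)^3 + TV/(1+r)^3
    = 16668.48320 + 17364.89576 + 18090.40457 + 456136.62952 = 508260.41304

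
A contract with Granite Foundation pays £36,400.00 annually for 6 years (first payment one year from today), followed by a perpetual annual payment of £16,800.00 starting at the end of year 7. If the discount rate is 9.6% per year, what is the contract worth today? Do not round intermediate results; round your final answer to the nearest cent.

PV of 6-year annuity: £36,400.00 × [1 − (1+0.096)^−6] / 0.096 = 160407.21520
Perpetuity value at year 6: £16,800.00 / 0.096 = 175000.00000
PV of perpetuity: 175000.00000 / (1+0.096)^6 = 100965.90068
Total PV = 160407.21520 + 100965.90068 = 261373.11588

£261373.12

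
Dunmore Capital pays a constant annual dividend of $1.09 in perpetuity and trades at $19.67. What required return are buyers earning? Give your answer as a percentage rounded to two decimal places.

5.54%

P = C/r ⇒ r = C/P = $1.09/$19.67 = 0.055414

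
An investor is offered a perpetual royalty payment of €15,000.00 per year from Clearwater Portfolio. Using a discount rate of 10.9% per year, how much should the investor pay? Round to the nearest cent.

€137614.68

Level perpetuity: PV = C / r = €15,000.00 / 0.109 = €137,614.68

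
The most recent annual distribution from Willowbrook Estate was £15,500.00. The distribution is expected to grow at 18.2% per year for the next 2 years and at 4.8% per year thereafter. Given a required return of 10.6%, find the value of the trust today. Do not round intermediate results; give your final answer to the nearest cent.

D_1 = 18321.00000
D_2 = 21655.42200
Terminal value at year 2: TV = D_2×(1+g_2)/(r−g_2) = 22694.88226/0.058 = 391291.07338
P_0 = D_1/(1+r)^1 + D_2/(1+r)^2 + TV/(1+r)^2
    = 16565.09946 + 17703.38839 + 319881.91435 = 354150.40219

£354150.40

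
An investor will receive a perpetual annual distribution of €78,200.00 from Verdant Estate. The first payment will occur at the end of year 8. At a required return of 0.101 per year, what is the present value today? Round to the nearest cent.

€394797.28

Value at end of year 7: C / r = €78,200.00 / 0.101 = €774,257.4257
Discount to today: PV = €774,257.4257 / (1 + 0.101)^7 = €774,257.4257 / 1.961152 = €394,797.28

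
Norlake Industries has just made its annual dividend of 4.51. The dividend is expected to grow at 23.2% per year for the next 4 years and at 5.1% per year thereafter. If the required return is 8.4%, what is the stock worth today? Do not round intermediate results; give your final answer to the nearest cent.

264.75

D_1 = 5.55632
D_2 = 6.84539
D_3 = 8.43352
D_4 = 10.39009
Terminal value at year 4: TV = D_4×(1+g_2)/(r−g_2) = 10.91999/0.033 = 330.90867
P_0 = D_1/(1+r)^1 + D_2/(1+r)^2 + D_3/(1+r)^3 + D_4/(1+r)^4 + TV/(1+r)^4
    = 5.12576 + 5.82558 + 6.62096 + 7.52493 + 239.65750 = 264.75472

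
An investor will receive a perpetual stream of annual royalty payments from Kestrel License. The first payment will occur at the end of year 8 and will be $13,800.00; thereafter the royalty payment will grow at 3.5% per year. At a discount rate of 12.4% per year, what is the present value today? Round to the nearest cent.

$68410.84

Value at end of year 7: C₁ / (r − g) = $13,800.00 / (0.124 − 0.035) = $155,056.1798
Discount to today: PV = $155,056.1798 / (1 + 0.124)^7 = $155,056.1798 / 2.266544 = $68,410.84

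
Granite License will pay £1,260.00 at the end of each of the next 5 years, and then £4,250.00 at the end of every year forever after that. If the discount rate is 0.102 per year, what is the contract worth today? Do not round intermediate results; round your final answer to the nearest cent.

PV of 5-year annuity: £1,260.00 × [1 − (1+0.102)^−5] / 0.102 = 4752.08700
Perpetuity value at year 5: £4,250.00 / 0.102 = 41666.66667
PV of perpetuity: 41666.66667 / (1+0.102)^5 = 25637.80180
Total PV = 4752.08700 + 25637.80180 = 30389.88879

£30389.89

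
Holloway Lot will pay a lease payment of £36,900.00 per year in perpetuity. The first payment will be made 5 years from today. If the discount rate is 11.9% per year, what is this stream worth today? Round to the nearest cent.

£197769.38

Value at end of year 4: C / r = £36,900.00 / 0.119 = £310,084.0336
Discount to today: PV = £310,084.0336 / (1 + 0.119)^4 = £310,084.0336 / 1.567907 = £197,769.38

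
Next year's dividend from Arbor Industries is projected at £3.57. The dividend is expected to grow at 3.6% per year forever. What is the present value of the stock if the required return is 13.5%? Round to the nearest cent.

£36.06

Growing perpetuity: P = D₁ / (r − g) = £3.5700 / (0.135 − 0.036) = £36.06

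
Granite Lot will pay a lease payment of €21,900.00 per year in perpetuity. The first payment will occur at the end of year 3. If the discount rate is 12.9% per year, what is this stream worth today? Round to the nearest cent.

€133188.44

Value at end of year 2: C / r = €21,900.00 / 0.129 = €169,767.4419
Discount to today: PV = €169,767.4419 / (1 + 0.129)^2 = €169,767.4419 / 1.274641 = €133,188.44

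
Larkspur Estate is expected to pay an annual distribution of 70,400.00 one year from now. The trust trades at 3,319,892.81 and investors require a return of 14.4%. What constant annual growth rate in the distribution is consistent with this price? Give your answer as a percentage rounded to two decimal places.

12.28%

P = D₁/(r−g) ⇒ g = r − D₁/P = 0.144 − 70,400.00/3,319,892.81 = 0.122794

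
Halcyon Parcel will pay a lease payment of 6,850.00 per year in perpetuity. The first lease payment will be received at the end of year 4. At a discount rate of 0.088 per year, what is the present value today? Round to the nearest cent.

60439.55

Value at end of year 3: C / r = 6,850.00 / 0.088 = 77,840.9091
Discount to today: PV = 77,840.9091 / (1 + 0.088)^3 = 77,840.9091 / 1.287913 = 60,439.55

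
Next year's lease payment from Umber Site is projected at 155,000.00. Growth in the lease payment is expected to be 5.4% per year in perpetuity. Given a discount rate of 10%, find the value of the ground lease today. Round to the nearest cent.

3369565.22

Growing perpetuity: P = D₁ / (r − g) = 155,000.0000 / (0.1 − 0.054) = 3,369,565.22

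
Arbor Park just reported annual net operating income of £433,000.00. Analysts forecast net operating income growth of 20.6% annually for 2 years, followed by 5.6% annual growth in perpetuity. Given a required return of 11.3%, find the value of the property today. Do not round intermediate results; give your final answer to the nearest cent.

£10396054.19

D_1 = 522198.00000
D_2 = 629770.78800
Terminal value at year 2: TV = D_2×(1+g_2)/(r−g_2) = 665037.95213/0.057 = 11667332.49347
P_0 = D_1/(1+r)^1 + D_2/(1+r)^2 + TV/(1+r)^2
    = 469180.59299 + 508384.36222 + 9418489.23687 = 10396054.19208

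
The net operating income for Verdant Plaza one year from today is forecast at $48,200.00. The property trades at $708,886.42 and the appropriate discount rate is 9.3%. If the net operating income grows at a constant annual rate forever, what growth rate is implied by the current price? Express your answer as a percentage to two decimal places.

2.50%

P = D₁/(r−g) ⇒ g = r − D₁/P = 0.093 − $48,200.00/$708,886.42 = 0.025006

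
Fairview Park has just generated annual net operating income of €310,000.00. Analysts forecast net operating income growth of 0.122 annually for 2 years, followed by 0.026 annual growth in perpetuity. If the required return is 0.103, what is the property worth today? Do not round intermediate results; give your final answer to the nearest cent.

D_1 = 347820.00000
D_2 = 390254.04000
Terminal value at year 2: TV = D_2×(1+g_2)/(r−g_2) = 400400.64504/0.077 = 5200008.37714
P_0 = D_1/(1+r)^1 + D_2/(1+r)^2 + TV/(1+r)^2
    = 315339.98187 + 320771.94892 + 4274182.07258 = 4910294.00337

€4910294.00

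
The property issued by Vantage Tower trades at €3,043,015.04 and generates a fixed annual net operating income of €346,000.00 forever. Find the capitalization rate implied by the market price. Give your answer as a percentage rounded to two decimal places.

P = C/r ⇒ r = C/P = €346,000.00/€3,043,015.04 = 0.113703

11.37%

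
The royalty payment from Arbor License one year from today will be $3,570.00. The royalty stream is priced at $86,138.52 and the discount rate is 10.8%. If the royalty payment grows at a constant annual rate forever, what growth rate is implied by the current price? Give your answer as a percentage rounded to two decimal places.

6.66%

P = D₁/(r−g) ⇒ g = r − D₁/P = 0.108 − $3,570.00/$86,138.52 = 0.066555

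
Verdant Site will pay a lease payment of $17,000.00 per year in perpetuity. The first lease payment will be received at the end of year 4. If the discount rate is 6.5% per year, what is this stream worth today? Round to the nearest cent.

$216514.38

Value at end of year 3: C / r = $17,000.00 / 0.065 = $261,538.4615
Discount to today: PV = $261,538.4615 / (1 + 0.065)^3 = $261,538.4615 / 1.207950 = $216,514.38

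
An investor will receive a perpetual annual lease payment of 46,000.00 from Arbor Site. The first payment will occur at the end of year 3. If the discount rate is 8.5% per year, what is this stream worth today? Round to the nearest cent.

459705.21

Value at end of year 2: C / r = 46,000.00 / 0.085 = 541,176.4706
Discount to today: PV = 541,176.4706 / (1 + 0.085)^2 = 541,176.4706 / 1.177225 = 459,705.21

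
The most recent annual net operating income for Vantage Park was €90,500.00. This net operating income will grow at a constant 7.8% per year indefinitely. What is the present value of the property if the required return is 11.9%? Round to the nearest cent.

D₁ = D₀ × (1 + g) = €90,500.00 × 1.078 = €97,559.0000
Growing perpetuity: P = D₁ / (r − g) = €97,559.0000 / (0.119 − 0.078) = €2,379,487.80

€2379487.80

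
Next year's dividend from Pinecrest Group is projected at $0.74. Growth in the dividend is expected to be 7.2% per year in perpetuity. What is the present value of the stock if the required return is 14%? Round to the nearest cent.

$10.88

Growing perpetuity: P = D₁ / (r − g) = $0.7400 / (0.14 − 0.072) = $10.88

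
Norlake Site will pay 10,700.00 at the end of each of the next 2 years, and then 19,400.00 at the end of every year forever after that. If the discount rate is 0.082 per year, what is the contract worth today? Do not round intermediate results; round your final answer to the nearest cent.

PV of 2-year annuity: 10,700.00 × [1 − (1+0.082)^−2] / 0.082 = 19028.73777
Perpetuity value at year 2: 19,400.00 / 0.082 = 236585.36585
PV of perpetuity: 236585.36585 / (1+0.082)^2 = 202084.66372
Total PV = 19028.73777 + 202084.66372 = 221113.40150

221113.40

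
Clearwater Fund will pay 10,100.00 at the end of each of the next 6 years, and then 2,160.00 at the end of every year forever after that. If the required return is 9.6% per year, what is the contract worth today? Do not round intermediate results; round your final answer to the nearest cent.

PV of 6-year annuity: 10,100.00 × [1 − (1+0.096)^−6] / 0.096 = 44508.59543
Perpetuity value at year 6: 2,160.00 / 0.096 = 22500.00000
PV of perpetuity: 22500.00000 / (1+0.096)^6 = 12981.33009
Total PV = 44508.59543 + 12981.33009 = 57489.92551

57489.93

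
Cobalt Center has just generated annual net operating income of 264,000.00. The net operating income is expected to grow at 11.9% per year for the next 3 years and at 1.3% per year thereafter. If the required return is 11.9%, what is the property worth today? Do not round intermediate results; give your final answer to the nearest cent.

D_1 = 295416.00000
D_2 = 330570.50400
D_3 = 369908.39398
Terminal value at year 3: TV = D_3×(1+g_2)/(r−g_2) = 374717.20310/0.106 = 3535067.95375
P_0 = D_1/(1+r)^1 + D_2/(1+r)^2 + D_3/(1+r)^3 + TV/(1+r)^3
    = 264000.00000 + 264000.00000 + 264000.00000 + 2522943.39623 = 3314943.39623

3314943.40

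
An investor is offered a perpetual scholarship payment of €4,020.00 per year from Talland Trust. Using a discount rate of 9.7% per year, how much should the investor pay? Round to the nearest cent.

Level perpetuity: PV = C / r = €4,020.00 / 0.097 = €41,443.30

€41443.30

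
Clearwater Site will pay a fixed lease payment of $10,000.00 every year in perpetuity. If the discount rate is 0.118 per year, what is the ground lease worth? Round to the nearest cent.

Level perpetuity: PV = C / r = $10,000.00 / 0.118 = $84,745.76

$84745.76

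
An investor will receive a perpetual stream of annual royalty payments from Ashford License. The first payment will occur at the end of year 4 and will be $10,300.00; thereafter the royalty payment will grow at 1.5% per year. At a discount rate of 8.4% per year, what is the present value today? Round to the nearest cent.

$117192.63

Value at end of year 3: C₁ / (r − g) = $10,300.00 / (0.084 − 0.015) = $149,275.3623
Discount to today: PV = $149,275.3623 / (1 + 0.084)^3 = $149,275.3623 / 1.273761 = $117,192.63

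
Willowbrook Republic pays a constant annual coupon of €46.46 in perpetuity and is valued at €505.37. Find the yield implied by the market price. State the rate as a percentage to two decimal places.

9.19%

P = C/r ⇒ r = C/P = €46.46/€505.37 = 0.091933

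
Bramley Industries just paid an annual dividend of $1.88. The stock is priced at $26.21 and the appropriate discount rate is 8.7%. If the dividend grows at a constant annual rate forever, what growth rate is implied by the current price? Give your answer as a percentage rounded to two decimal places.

P = D₀(1+g)/(r−g) ⇒ P(r−g) = D₀(1+g) ⇒ g(P+D₀) = P·r − D₀
g = (P·r − D₀)/(P + D₀) = ($26.21×0.087 − $1.88) / ($26.21 + $1.88) = 0.014250

1.42%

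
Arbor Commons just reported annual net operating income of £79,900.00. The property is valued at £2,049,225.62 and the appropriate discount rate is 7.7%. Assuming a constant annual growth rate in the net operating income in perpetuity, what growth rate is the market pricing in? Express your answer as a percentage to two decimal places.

3.66%

P = D₀(1+g)/(r−g) ⇒ P(r−g) = D₀(1+g) ⇒ g(P+D₀) = P·r − D₀
g = (P·r − D₀)/(P + D₀) = (£2,049,225.62×0.077 − £79,900.00) / (£2,049,225.62 + £79,900.00) = 0.036583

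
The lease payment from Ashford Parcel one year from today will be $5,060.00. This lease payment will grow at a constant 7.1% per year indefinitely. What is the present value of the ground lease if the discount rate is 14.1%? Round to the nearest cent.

$72285.71

Growing perpetuity: P = D₁ / (r − g) = $5,060.0000 / (0.141 − 0.071) = $72,285.71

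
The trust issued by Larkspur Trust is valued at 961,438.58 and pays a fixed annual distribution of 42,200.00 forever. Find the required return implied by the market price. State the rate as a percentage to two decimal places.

4.39%

P = C/r ⇒ r = C/P = 42,200.00/961,438.58 = 0.043893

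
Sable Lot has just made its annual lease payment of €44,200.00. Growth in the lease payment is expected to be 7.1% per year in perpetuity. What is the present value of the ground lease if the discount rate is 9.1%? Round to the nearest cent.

€2366910.00

D₁ = D₀ × (1 + g) = €44,200.00 × 1.071 = €47,338.2000
Growing perpetuity: P = D₁ / (r − g) = €47,338.2000 / (0.091 − 0.071) = €2,366,910.00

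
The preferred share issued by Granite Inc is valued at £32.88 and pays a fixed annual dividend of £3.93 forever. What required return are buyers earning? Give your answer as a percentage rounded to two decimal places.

11.95%

P = C/r ⇒ r = C/P = £3.93/£32.88 = 0.119526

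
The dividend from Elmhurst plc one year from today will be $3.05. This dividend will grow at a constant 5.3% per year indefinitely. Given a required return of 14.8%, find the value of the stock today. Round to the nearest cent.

Growing perpetuity: P = D₁ / (r − g) = $3.0500 / (0.148 − 0.053) = $32.11

$32.11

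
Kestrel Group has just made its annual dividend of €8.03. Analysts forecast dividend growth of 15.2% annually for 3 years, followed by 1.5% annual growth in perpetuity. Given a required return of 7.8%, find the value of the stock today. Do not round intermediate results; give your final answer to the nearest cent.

D_1 = 9.25056
D_2 = 10.65665
D_3 = 12.27646
Terminal value at year 3: TV = D_3×(1+g_2)/(r−g_2) = 12.46060/0.063 = 197.78733
P_0 = D_1/(1+r)^1 + D_2/(1+r)^2 + D_3/(1+r)^3 + TV/(1+r)^3
    = 8.58122 + 9.17029 + 9.79979 + 157.88548 = 185.43678

€185.44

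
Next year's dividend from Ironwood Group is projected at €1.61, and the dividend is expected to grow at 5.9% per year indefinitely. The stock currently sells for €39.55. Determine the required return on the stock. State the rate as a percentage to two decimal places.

9.97%

P = D₁/(r − g) ⇒ r = D₁/P + g = €1.6100/€39.55 + 0.059 = 0.040708 + 0.059 = 0.099708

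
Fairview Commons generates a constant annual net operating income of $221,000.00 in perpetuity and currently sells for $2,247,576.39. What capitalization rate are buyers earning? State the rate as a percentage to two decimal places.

9.83%

P = C/r ⇒ r = C/P = $221,000.00/$2,247,576.39 = 0.098328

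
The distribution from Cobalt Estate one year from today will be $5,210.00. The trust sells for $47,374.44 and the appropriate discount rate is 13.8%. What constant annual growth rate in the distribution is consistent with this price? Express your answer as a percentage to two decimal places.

2.80%

P = D₁/(r−g) ⇒ g = r − D₁/P = 0.138 − $5,210.00/$47,374.44 = 0.028025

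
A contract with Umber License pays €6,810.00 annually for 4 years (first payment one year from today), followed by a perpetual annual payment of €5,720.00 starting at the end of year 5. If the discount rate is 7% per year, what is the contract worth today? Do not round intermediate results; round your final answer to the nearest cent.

€85406.35

PV of 4-year annuity: €6,810.00 × [1 − (1+0.07)^−4] / 0.07 = 23066.90866
Perpetuity value at year 4: €5,720.00 / 0.07 = 81714.28571
PV of perpetuity: 81714.28571 / (1+0.07)^4 = 62339.43733
Total PV = 23066.90866 + 62339.43733 = 85406.34598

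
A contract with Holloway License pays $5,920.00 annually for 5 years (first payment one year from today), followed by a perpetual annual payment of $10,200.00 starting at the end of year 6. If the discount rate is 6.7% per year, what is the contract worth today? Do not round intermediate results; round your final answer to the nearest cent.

PV of 5-year annuity: $5,920.00 × [1 − (1+0.067)^−5] / 0.067 = 24469.39779
Perpetuity value at year 5: $10,200.00 / 0.067 = 152238.80597
PV of perpetuity: 152238.80597 / (1+0.067)^5 = 110078.69491
Total PV = 24469.39779 + 110078.69491 = 134548.09270

$134548.09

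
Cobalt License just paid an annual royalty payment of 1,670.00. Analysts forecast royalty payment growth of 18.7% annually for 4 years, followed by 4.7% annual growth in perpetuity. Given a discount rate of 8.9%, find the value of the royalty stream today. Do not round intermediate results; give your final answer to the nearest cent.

67087.45

D_1 = 1982.29000
D_2 = 2352.97823
D_3 = 2792.98516
D_4 = 3315.27338
Terminal value at year 4: TV = D_4×(1+g_2)/(r−g_2) = 3471.09123/0.042 = 82645.02935
P_0 = D_1/(1+r)^1 + D_2/(1+r)^2 + D_3/(1+r)^3 + D_4/(1+r)^4 + TV/(1+r)^4
    = 1820.28466 + 1984.09357 + 2162.64377 + 2357.26185 + 58763.17045 = 67087.45430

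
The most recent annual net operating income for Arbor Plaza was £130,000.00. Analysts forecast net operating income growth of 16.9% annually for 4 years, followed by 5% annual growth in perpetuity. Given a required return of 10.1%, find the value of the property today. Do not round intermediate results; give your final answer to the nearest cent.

£4006910.61

D_1 = 151970.00000
D_2 = 177652.93000
D_3 = 207676.27517
D_4 = 242773.56567
Terminal value at year 4: TV = D_4×(1+g_2)/(r−g_2) = 254912.24396/0.051 = 4998279.29328
P_0 = D_1/(1+r)^1 + D_2/(1+r)^2 + D_3/(1+r)^3 + D_4/(1+r)^4 + TV/(1+r)^4
    = 138029.06449 + 146554.02033 + 155605.49479 + 165216.00673 + 3401506.02098 = 4006910.60733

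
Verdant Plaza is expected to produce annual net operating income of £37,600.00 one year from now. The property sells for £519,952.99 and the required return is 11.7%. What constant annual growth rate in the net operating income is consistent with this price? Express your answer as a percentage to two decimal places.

4.47%

P = D₁/(r−g) ⇒ g = r − D₁/P = 0.117 − £37,600.00/£519,952.99 = 0.044686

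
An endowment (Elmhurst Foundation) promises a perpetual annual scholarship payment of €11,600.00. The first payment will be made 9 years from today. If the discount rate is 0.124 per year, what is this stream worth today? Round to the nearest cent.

€36720.27

Value at end of year 8: C / r = €11,600.00 / 0.124 = €93,548.3871
Discount to today: PV = €93,548.3871 / (1 + 0.124)^8 = €93,548.3871 / 2.547596 = €36,720.27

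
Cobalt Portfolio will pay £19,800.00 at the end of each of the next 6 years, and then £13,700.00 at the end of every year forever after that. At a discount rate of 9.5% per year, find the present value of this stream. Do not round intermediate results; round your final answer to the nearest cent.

PV of 6-year annuity: £19,800.00 × [1 − (1+0.095)^−6] / 0.095 = 87512.54244
Perpetuity value at year 6: £13,700.00 / 0.095 = 144210.52632
PV of perpetuity: 144210.52632 / (1+0.095)^6 = 83658.91867
Total PV = 87512.54244 + 83658.91867 = 171171.46111

£171171.46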